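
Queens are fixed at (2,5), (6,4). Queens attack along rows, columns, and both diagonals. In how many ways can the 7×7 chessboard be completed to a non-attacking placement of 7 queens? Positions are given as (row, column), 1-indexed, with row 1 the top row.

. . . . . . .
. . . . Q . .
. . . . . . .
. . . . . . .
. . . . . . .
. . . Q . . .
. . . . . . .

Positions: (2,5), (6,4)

Branch on row 1: col 1 → 0; col 2 → 1; col 3 → 0; col 7 → 1.
Sum: 0 + 1 + 0 + 1 = 2.

2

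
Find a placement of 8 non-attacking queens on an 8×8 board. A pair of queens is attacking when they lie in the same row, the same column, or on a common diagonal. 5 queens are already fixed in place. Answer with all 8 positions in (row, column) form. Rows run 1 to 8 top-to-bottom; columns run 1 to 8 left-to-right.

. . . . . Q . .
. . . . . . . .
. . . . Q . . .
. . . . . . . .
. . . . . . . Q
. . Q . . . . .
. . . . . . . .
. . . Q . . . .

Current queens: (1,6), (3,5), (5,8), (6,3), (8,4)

Row 2: attacked by (1,6)→{5,6,7}; (3,5)→{4,5,6}; (5,8)→{5,8}; (6,3)→{3,7}; (8,4)→{4}. Safe: 1, 2. Place at column 1.
Row 4: attacked by (1,6)→{3,6}; (2,1)→{1,3}; (3,5)→{4,5,6}; (5,8)→{7,8}; (6,3)→{1,3,5}; (8,4)→{4,8}. Safe: 2. Place at column 2.
Row 7: attacked by (1,6)→{6}; (2,1)→{1,6}; (3,5)→{1,5}; (4,2)→{2,5}; (5,8)→{6,8}; (6,3)→{2,3,4}; (8,4)→{3,4,5}. Safe: 7. Place at column 7.
Columns [6, 1, 5, 2, 8, 3, 7, 4], r−c [-5, 1, -2, 2, -3, 3, 0, 4], r+c [7, 3, 8, 6, 13, 9, 14, 12] are all distinct, so no two queens attack.

(1,6) (2,1) (3,5) (4,2) (5,8) (6,3) (7,7) (8,4)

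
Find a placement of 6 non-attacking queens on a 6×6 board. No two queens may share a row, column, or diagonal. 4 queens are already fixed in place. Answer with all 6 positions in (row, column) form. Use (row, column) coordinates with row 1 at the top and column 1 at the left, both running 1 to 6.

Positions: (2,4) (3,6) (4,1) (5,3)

Row 1: attacked by (2,4)→{3,4,5}; (3,6)→{4,6}; (4,1)→{1,4}; (5,3)→{3}. Safe: 2. Place at column 2.
Row 6: attacked by (1,2)→{2}; (2,4)→{4}; (3,6)→{3,6}; (4,1)→{1,3}; (5,3)→{2,3,4}. Safe: 5. Place at column 5.
Columns [2, 4, 6, 1, 3, 5], r−c [-1, -2, -3, 3, 2, 1], r+c [3, 6, 9, 5, 8, 11] are all distinct, so no two queens attack.

(1,2) (2,4) (3,6) (4,1) (5,3) (6,5)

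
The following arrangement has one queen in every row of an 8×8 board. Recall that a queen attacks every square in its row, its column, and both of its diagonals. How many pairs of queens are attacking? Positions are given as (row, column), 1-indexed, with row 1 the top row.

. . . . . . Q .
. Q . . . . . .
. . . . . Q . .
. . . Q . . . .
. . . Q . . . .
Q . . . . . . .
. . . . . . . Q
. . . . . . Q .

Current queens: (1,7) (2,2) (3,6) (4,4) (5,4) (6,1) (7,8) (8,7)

Same column: (1,7)–(8,7) (column 7); (4,4)–(5,4) (column 4).
Same diagonal: (1,7)–(4,4) (|1−4| = |7−4| = 3); (2,2)–(4,4) (|2−4| = |2−4| = 2); (3,6)–(5,4) (|3−5| = |6−4| = 2); (5,4)–(8,7) (|5−8| = |4−7| = 3); (7,8)–(8,7) (|7−8| = |8−7| = 1).
Total attacking pairs: 7.

7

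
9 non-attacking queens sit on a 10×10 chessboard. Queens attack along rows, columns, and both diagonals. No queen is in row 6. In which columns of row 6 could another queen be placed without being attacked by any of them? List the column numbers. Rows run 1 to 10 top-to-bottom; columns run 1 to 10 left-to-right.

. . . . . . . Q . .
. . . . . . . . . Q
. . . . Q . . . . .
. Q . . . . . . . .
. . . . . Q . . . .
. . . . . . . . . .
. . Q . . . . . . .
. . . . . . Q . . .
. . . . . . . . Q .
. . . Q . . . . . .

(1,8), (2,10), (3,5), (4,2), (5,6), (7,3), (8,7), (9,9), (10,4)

columns 1

(1,8) attacks row 6 at column 8 and diagonals 3.
(2,10) attacks row 6 at column 10 and diagonals 6.
(3,5) attacks row 6 at column 5 and diagonals 2, 8.
(4,2) attacks row 6 at column 2 and diagonals 4.
(5,6) attacks row 6 at column 6 and diagonals 5, 7.
(7,3) attacks row 6 at column 3 and diagonals 2, 4.
(8,7) attacks row 6 at column 7 and diagonals 5, 9.
(9,9) attacks row 6 at column 9 and diagonals 6.
(10,4) attacks row 6 at column 4 and diagonals 8.
Attacked columns: {2, 3, 4, 5, 6, 7, 8, 9, 10}. Safe: {1}.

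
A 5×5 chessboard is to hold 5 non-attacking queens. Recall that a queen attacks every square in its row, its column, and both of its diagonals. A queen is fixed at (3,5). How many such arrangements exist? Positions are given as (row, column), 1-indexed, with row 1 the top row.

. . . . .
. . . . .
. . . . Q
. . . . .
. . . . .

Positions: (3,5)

Branch on row 1: col 1 → 1; col 2 → 0; col 4 → 1.
Sum: 1 + 0 + 1 = 2.

2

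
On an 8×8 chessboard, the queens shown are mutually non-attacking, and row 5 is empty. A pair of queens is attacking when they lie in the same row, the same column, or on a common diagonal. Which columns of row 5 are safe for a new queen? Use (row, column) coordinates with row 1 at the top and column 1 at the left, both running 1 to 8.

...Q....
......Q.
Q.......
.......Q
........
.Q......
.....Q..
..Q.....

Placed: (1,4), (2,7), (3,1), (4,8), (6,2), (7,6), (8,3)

columns 5

(1,4) attacks row 5 at column 4 and diagonals 8.
(2,7) attacks row 5 at column 7 and diagonals 4.
(3,1) attacks row 5 at column 1 and diagonals 3.
(4,8) attacks row 5 at column 8 and diagonals 7.
(6,2) attacks row 5 at column 2 and diagonals 1, 3.
(7,6) attacks row 5 at column 6 and diagonals 4, 8.
(8,3) attacks row 5 at column 3 and diagonals 6.
Attacked columns: {1, 2, 3, 4, 6, 7, 8}. Safe: {5}.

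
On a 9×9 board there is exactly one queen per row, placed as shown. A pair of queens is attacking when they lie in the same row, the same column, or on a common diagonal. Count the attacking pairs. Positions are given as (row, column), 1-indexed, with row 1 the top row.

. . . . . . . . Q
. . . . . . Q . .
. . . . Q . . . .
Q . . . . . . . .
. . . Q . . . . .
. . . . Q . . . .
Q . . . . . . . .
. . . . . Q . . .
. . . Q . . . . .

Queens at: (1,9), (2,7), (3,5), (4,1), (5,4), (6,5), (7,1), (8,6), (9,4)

6

Same column: (3,5)–(6,5) (column 5); (4,1)–(7,1) (column 1); (5,4)–(9,4) (column 4).
Same diagonal: (2,7)–(5,4) (|2−5| = |7−4| = 3); (3,5)–(7,1) (|3−7| = |5−1| = 4); (5,4)–(6,5) (|5−6| = |4−5| = 1).
Total attacking pairs: 6.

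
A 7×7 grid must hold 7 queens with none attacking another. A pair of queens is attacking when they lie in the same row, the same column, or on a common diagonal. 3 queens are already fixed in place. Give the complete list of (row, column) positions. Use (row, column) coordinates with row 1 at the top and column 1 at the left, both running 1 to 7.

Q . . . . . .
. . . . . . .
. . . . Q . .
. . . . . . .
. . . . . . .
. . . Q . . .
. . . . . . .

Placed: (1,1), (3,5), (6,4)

(1,1) (2,3) (3,5) (4,7) (5,2) (6,4) (7,6)

Row 2: attacked by (1,1)→{1,2}; (3,5)→{4,5,6}; (6,4)→{4}. Safe: 3, 7. Place at column 3.
Row 4: attacked by (1,1)→{1,4}; (2,3)→{1,3,5}; (3,5)→{4,5,6}; (6,4)→{2,4,6}. Safe: 7. Place at column 7.
Row 5: attacked by (1,1)→{1,5}; (2,3)→{3,6}; (3,5)→{3,5,7}; (4,7)→{6,7}; (6,4)→{3,4,5}. Safe: 2. Place at column 2.
Row 7: attacked by (1,1)→{1,7}; (2,3)→{3}; (3,5)→{1,5}; (4,7)→{4,7}; (5,2)→{2,4}; (6,4)→{3,4,5}. Safe: 6. Place at column 6.
Columns [1, 3, 5, 7, 2, 4, 6], r−c [0, -1, -2, -3, 3, 2, 1], r+c [2, 5, 8, 11, 7, 10, 13] are all distinct, so no two queens attack.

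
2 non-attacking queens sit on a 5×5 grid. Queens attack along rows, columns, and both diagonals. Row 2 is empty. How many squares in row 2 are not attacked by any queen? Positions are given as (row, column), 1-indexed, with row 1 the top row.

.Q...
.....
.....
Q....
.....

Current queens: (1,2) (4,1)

2

(1,2) attacks row 2 at column 2 and diagonals 1, 3.
(4,1) attacks row 2 at column 1 and diagonals 3.
Attacked columns: {1, 2, 3}. Safe: {4, 5}.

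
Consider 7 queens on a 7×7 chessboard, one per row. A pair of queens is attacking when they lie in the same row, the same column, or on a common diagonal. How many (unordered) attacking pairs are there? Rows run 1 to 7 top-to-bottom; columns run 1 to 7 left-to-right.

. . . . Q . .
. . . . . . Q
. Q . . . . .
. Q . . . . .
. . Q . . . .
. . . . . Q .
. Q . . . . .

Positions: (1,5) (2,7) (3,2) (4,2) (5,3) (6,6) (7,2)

Same column: (3,2)–(4,2) (column 2); (3,2)–(7,2) (column 2); (4,2)–(7,2) (column 2).
Same diagonal: (1,5)–(4,2) (|1−4| = |5−2| = 3); (2,7)–(7,2) (|2−7| = |7−2| = 5); (4,2)–(5,3) (|4−5| = |2−3| = 1).
Total attacking pairs: 6.

6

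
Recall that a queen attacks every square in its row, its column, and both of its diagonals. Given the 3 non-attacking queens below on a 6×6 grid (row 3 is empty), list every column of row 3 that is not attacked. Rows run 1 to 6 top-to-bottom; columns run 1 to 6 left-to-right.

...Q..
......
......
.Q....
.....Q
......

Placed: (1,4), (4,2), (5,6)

columns 5

(1,4) attacks row 3 at column 4 and diagonals 2, 6.
(4,2) attacks row 3 at column 2 and diagonals 1, 3.
(5,6) attacks row 3 at column 6 and diagonals 4.
Attacked columns: {1, 2, 3, 4, 6}. Safe: {5}.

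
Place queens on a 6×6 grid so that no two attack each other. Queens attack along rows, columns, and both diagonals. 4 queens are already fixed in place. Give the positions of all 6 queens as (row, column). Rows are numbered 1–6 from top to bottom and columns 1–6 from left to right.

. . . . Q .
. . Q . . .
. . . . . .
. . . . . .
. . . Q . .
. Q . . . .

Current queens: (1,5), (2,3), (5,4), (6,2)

(1,5) (2,3) (3,1) (4,6) (5,4) (6,2)

Row 3: attacked by (1,5)→{3,5}; (2,3)→{2,3,4}; (5,4)→{2,4,6}; (6,2)→{2,5}. Safe: 1. Place at column 1.
Row 4: attacked by (1,5)→{2,5}; (2,3)→{1,3,5}; (3,1)→{1,2}; (5,4)→{3,4,5}; (6,2)→{2,4}. Safe: 6. Place at column 6.
Columns [5, 3, 1, 6, 4, 2], r−c [-4, -1, 2, -2, 1, 4], r+c [6, 5, 4, 10, 9, 8] are all distinct, so no two queens attack.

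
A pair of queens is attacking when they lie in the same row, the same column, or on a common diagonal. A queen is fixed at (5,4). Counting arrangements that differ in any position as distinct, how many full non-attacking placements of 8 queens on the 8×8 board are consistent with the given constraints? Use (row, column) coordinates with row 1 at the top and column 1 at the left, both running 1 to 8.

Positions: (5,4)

Branch on row 1: col 1 → 0; col 2 → 1; col 3 → 3; col 5 → 1; col 6 → 3; col 7 → 0.
Sum: 0 + 1 + 3 + 1 + 3 + 0 = 8.

8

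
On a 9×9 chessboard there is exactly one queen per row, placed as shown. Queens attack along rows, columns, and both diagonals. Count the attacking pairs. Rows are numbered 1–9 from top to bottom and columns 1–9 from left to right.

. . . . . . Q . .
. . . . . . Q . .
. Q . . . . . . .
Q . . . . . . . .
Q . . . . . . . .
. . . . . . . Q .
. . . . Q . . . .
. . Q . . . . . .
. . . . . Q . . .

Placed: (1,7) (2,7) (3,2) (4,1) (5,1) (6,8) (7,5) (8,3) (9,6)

Same column: (1,7)–(2,7) (column 7); (4,1)–(5,1) (column 1).
Same diagonal: (3,2)–(4,1) (|3−4| = |2−1| = 1); (4,1)–(9,6) (|4−9| = |1−6| = 5).
Total attacking pairs: 4.

4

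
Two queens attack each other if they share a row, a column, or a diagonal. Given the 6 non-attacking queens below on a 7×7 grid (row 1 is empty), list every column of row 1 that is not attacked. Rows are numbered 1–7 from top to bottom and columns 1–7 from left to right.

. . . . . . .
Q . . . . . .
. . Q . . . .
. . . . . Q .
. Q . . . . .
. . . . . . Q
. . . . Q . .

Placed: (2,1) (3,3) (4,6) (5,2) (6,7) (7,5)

columns 4

(2,1) attacks row 1 at column 1 and diagonals 2.
(3,3) attacks row 1 at column 3 and diagonals 1, 5.
(4,6) attacks row 1 at column 6 and diagonals 3.
(5,2) attacks row 1 at column 2 and diagonals 6.
(6,7) attacks row 1 at column 7 and diagonals 2.
(7,5) attacks row 1 at column 5.
Attacked columns: {1, 2, 3, 5, 6, 7}. Safe: {4}.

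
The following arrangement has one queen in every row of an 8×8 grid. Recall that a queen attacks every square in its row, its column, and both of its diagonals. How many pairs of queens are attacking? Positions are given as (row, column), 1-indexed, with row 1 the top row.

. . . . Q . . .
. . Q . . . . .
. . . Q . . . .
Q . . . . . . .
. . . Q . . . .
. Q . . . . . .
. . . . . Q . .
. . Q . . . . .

Same column: (2,3)–(8,3) (column 3); (3,4)–(5,4) (column 4).
Same diagonal: (2,3)–(3,4) (|2−3| = |3−4| = 1); (2,3)–(4,1) (|2−4| = |3−1| = 2); (5,4)–(7,6) (|5−7| = |4−6| = 2).
Total attacking pairs: 5.

5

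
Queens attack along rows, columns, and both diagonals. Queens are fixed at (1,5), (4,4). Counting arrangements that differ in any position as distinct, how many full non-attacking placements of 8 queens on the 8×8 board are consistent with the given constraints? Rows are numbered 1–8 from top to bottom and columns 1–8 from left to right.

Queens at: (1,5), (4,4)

4

Branch on row 2: col 1 → 1; col 3 → 1; col 7 → 2; col 8 → 0.
Sum: 1 + 1 + 2 + 0 = 4.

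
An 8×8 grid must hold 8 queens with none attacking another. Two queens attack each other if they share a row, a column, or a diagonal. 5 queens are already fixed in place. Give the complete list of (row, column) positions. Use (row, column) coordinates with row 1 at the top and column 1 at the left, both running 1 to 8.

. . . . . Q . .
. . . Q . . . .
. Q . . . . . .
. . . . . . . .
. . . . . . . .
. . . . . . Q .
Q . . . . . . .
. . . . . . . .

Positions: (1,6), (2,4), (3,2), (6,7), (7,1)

(1,6) (2,4) (3,2) (4,8) (5,5) (6,7) (7,1) (8,3)

Row 4: attacked by (1,6)→{3,6}; (2,4)→{2,4,6}; (3,2)→{1,2,3}; (6,7)→{5,7}; (7,1)→{1,4}. Safe: 8. Place at column 8.
Row 5: attacked by (1,6)→{2,6}; (2,4)→{1,4,7}; (3,2)→{2,4}; (4,8)→{7,8}; (6,7)→{6,7,8}; (7,1)→{1,3}. Safe: 5. Place at column 5.
Row 8: attacked by (1,6)→{6}; (2,4)→{4}; (3,2)→{2,7}; (4,8)→{4,8}; (5,5)→{2,5,8}; (6,7)→{5,7}; (7,1)→{1,2}. Safe: 3. Place at column 3.
Columns [6, 4, 2, 8, 5, 7, 1, 3], r−c [-5, -2, 1, -4, 0, -1, 6, 5], r+c [7, 6, 5, 12, 10, 13, 8, 11] are all distinct, so no two queens attack.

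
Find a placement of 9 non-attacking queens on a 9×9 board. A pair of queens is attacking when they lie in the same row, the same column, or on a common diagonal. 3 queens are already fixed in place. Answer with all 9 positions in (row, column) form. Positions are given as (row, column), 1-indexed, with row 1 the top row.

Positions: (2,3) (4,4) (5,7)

(1,8) (2,3) (3,1) (4,4) (5,7) (6,9) (7,6) (8,2) (9,5)

Row 1: attacked by (2,3)→{2,3,4}; (4,4)→{1,4,7}; (5,7)→{3,7}. Safe: 5, 6, 8, 9. Place at column 8.
Row 3: attacked by (1,8)→{6,8}; (2,3)→{2,3,4}; (4,4)→{3,4,5}; (5,7)→{5,7,9}. Safe: 1. Place at column 1.
Row 6: attacked by (1,8)→{3,8}; (2,3)→{3,7}; (3,1)→{1,4}; (4,4)→{2,4,6}; (5,7)→{6,7,8}. Safe: 5, 9. Place at column 9.
Row 7: attacked by (1,8)→{2,8}; (2,3)→{3,8}; (3,1)→{1,5}; (4,4)→{1,4,7}; (5,7)→{5,7,9}; (6,9)→{8,9}. Safe: 6. Place at column 6.
Row 8: attacked by (1,8)→{1,8}; (2,3)→{3,9}; (3,1)→{1,6}; (4,4)→{4,8}; (5,7)→{4,7}; (6,9)→{7,9}; (7,6)→{5,6,7}. Safe: 2. Place at column 2.
Row 9: attacked by (1,8)→{8}; (2,3)→{3}; (3,1)→{1,7}; (4,4)→{4,9}; (5,7)→{3,7}; (6,9)→{6,9}; (7,6)→{4,6,8}; (8,2)→{1,2,3}. Safe: 5. Place at column 5.
Columns [8, 3, 1, 4, 7, 9, 6, 2, 5], r−c [-7, -1, 2, 0, -2, -3, 1, 6, 4], r+c [9, 5, 4, 8, 12, 15, 13, 10, 14] are all distinct, so no two queens attack.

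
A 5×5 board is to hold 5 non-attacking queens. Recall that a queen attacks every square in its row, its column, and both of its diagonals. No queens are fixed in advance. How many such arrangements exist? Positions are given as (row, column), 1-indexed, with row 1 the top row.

Branch on row 1: col 1 → 2; col 2 → 2; col 3 → 2; col 4 → 2; col 5 → 2.
Sum: 2 + 2 + 2 + 2 + 2 = 10.
(This is the classic 5-queens count.)

10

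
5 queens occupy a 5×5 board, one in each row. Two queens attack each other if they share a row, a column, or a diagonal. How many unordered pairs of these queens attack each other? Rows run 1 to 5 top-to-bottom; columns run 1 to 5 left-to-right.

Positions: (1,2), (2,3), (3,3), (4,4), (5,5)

5

Same column: (2,3)–(3,3) (column 3).
Same diagonal: (1,2)–(2,3) (|1−2| = |2−3| = 1); (3,3)–(4,4) (|3−4| = |3−4| = 1); (3,3)–(5,5) (|3−5| = |3−5| = 2); (4,4)–(5,5) (|4−5| = |4−5| = 1).
Total attacking pairs: 5.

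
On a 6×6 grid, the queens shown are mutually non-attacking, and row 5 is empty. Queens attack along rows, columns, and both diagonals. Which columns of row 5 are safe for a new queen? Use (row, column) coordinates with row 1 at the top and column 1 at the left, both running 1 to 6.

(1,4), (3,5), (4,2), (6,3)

columns 6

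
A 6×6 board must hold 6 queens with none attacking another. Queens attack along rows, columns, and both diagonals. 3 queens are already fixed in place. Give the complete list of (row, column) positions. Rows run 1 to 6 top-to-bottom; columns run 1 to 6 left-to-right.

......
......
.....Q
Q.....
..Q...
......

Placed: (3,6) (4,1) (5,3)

Row 1: attacked by (3,6)→{4,6}; (4,1)→{1,4}; (5,3)→{3}. Safe: 2, 5. Place at column 2.
Row 2: attacked by (1,2)→{1,2,3}; (3,6)→{5,6}; (4,1)→{1,3}; (5,3)→{3,6}. Safe: 4. Place at column 4.
Row 6: attacked by (1,2)→{2}; (2,4)→{4}; (3,6)→{3,6}; (4,1)→{1,3}; (5,3)→{2,3,4}. Safe: 5. Place at column 5.
Columns [2, 4, 6, 1, 3, 5], r−c [-1, -2, -3, 3, 2, 1], r+c [3, 6, 9, 5, 8, 11] are all distinct, so no two queens attack.

(1,2) (2,4) (3,6) (4,1) (5,3) (6,5)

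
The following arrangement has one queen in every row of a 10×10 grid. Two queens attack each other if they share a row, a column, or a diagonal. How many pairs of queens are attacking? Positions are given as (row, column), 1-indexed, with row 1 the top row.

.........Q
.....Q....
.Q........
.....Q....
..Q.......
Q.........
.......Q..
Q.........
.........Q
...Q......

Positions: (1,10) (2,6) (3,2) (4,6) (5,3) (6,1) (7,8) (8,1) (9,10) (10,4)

5

Same column: (1,10)–(9,10) (column 10); (2,6)–(4,6) (column 6); (6,1)–(8,1) (column 1).
Same diagonal: (2,6)–(5,3) (|2−5| = |6−3| = 3); (7,8)–(9,10) (|7−9| = |8−10| = 2).
Total attacking pairs: 5.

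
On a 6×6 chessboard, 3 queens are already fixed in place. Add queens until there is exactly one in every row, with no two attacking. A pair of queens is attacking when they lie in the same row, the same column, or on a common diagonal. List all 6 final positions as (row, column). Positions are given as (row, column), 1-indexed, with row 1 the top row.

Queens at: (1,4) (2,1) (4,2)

(1,4) (2,1) (3,5) (4,2) (5,6) (6,3)

Row 3: attacked by (1,4)→{2,4,6}; (2,1)→{1,2}; (4,2)→{1,2,3}. Safe: 5. Place at column 5.
Row 5: attacked by (1,4)→{4}; (2,1)→{1,4}; (3,5)→{3,5}; (4,2)→{1,2,3}. Safe: 6. Place at column 6.
Row 6: attacked by (1,4)→{4}; (2,1)→{1,5}; (3,5)→{2,5}; (4,2)→{2,4}; (5,6)→{5,6}. Safe: 3. Place at column 3.
Columns [4, 1, 5, 2, 6, 3], r−c [-3, 1, -2, 2, -1, 3], r+c [5, 3, 8, 6, 11, 9] are all distinct, so no two queens attack.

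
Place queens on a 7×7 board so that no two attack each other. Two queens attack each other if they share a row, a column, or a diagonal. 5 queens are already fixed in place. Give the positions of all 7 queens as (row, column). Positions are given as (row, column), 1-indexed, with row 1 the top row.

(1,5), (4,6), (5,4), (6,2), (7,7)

Row 2: attacked by (1,5)→{4,5,6}; (4,6)→{4,6}; (5,4)→{1,4,7}; (6,2)→{2,6}; (7,7)→{2,7}. Safe: 3. Place at column 3.
Row 3: attacked by (1,5)→{3,5,7}; (2,3)→{2,3,4}; (4,6)→{5,6,7}; (5,4)→{2,4,6}; (6,2)→{2,5}; (7,7)→{3,7}. Safe: 1. Place at column 1.
Columns [5, 3, 1, 6, 4, 2, 7], r−c [-4, -1, 2, -2, 1, 4, 0], r+c [6, 5, 4, 10, 9, 8, 14] are all distinct, so no two queens attack.

(1,5) (2,3) (3,1) (4,6) (5,4) (6,2) (7,7)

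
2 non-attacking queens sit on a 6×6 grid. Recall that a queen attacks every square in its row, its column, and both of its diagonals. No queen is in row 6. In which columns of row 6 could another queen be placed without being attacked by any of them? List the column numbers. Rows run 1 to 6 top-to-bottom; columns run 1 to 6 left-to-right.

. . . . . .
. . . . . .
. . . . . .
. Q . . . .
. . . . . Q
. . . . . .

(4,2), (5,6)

columns 1, 3

(4,2) attacks row 6 at column 2 and diagonals 4.
(5,6) attacks row 6 at column 6 and diagonals 5.
Attacked columns: {2, 4, 5, 6}. Safe: {1, 3}.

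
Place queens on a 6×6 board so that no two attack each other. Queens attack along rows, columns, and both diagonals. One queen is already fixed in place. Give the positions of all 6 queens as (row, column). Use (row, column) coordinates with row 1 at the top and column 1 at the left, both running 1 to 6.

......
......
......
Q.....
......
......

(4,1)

(1,2) (2,4) (3,6) (4,1) (5,3) (6,5)

Row 1: attacked by (4,1)→{1,4}. Safe: 2, 3, 5, 6. Place at column 2.
Row 2: attacked by (1,2)→{1,2,3}; (4,1)→{1,3}. Safe: 4, 5, 6. Place at column 4.
Row 3: attacked by (1,2)→{2,4}; (2,4)→{3,4,5}; (4,1)→{1,2}. Safe: 6. Place at column 6.
Row 5: attacked by (1,2)→{2,6}; (2,4)→{1,4}; (3,6)→{4,6}; (4,1)→{1,2}. Safe: 3, 5. Place at column 3.
Row 6: attacked by (1,2)→{2}; (2,4)→{4}; (3,6)→{3,6}; (4,1)→{1,3}; (5,3)→{2,3,4}. Safe: 5. Place at column 5.
Columns [2, 4, 6, 1, 3, 5], r−c [-1, -2, -3, 3, 2, 1], r+c [3, 6, 9, 5, 8, 11] are all distinct, so no two queens attack.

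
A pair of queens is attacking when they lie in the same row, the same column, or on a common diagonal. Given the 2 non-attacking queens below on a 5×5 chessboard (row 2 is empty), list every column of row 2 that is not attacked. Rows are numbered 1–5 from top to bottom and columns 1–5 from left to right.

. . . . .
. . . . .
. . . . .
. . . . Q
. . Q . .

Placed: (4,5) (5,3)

(4,5) attacks row 2 at column 5 and diagonals 3.
(5,3) attacks row 2 at column 3.
Attacked columns: {3, 5}. Safe: {1, 2, 4}.

columns 1, 2, 4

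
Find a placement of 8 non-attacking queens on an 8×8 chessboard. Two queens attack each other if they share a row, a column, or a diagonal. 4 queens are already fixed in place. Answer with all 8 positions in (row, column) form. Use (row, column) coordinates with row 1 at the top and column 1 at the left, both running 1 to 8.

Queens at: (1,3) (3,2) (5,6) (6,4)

Row 2: attacked by (1,3)→{2,3,4}; (3,2)→{1,2,3}; (5,6)→{3,6}; (6,4)→{4,8}. Safe: 5, 7. Place at column 5.
Row 4: attacked by (1,3)→{3,6}; (2,5)→{3,5,7}; (3,2)→{1,2,3}; (5,6)→{5,6,7}; (6,4)→{2,4,6}. Safe: 8. Place at column 8.
Row 7: attacked by (1,3)→{3}; (2,5)→{5}; (3,2)→{2,6}; (4,8)→{5,8}; (5,6)→{4,6,8}; (6,4)→{3,4,5}. Safe: 1, 7. Place at column 7.
Row 8: attacked by (1,3)→{3}; (2,5)→{5}; (3,2)→{2,7}; (4,8)→{4,8}; (5,6)→{3,6}; (6,4)→{2,4,6}; (7,7)→{6,7,8}. Safe: 1. Place at column 1.
Columns [3, 5, 2, 8, 6, 4, 7, 1], r−c [-2, -3, 1, -4, -1, 2, 0, 7], r+c [4, 7, 5, 12, 11, 10, 14, 9] are all distinct, so no two queens attack.

(1,3) (2,5) (3,2) (4,8) (5,6) (6,4) (7,7) (8,1)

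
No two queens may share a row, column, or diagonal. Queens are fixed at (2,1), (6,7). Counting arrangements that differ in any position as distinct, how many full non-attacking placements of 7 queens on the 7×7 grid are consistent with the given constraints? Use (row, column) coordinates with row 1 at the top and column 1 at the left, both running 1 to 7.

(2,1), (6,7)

Branch on row 1: col 3 → 2; col 4 → 1; col 5 → 1; col 6 → 0.
Sum: 2 + 1 + 1 + 0 = 4.

4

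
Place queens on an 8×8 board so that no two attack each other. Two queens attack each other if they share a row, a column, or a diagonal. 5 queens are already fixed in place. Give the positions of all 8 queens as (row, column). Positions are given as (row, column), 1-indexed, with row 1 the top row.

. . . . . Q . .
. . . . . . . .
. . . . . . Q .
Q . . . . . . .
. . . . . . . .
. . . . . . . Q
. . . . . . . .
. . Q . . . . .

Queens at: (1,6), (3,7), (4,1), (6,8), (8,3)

(1,6) (2,2) (3,7) (4,1) (5,4) (6,8) (7,5) (8,3)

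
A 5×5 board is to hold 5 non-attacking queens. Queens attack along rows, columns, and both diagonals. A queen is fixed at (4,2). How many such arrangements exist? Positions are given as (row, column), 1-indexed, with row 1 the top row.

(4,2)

2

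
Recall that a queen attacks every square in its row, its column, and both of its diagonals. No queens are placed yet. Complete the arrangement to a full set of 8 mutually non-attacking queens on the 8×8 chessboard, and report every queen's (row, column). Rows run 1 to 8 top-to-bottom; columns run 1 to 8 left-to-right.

Row 1: Safe: 1, 2, 3, 4, 5, 6, 7, 8. Place at column 6.
Row 2: attacked by (1,6)→{5,6,7}. Safe: 1, 2, 3, 4, 8. Place at column 3.
Row 3: attacked by (1,6)→{4,6,8}; (2,3)→{2,3,4}. Safe: 1, 5, 7. Place at column 1.
Row 4: attacked by (1,6)→{3,6}; (2,3)→{1,3,5}; (3,1)→{1,2}. Safe: 4, 7, 8. Place at column 8.
Row 5: attacked by (1,6)→{2,6}; (2,3)→{3,6}; (3,1)→{1,3}; (4,8)→{7,8}. Safe: 4, 5. Place at column 4.
Row 6: attacked by (1,6)→{1,6}; (2,3)→{3,7}; (3,1)→{1,4}; (4,8)→{6,8}; (5,4)→{3,4,5}. Safe: 2. Place at column 2.
Row 7: attacked by (1,6)→{6}; (2,3)→{3,8}; (3,1)→{1,5}; (4,8)→{5,8}; (5,4)→{2,4,6}; (6,2)→{1,2,3}. Safe: 7. Place at column 7.
Row 8: attacked by (1,6)→{6}; (2,3)→{3}; (3,1)→{1,6}; (4,8)→{4,8}; (5,4)→{1,4,7}; (6,2)→{2,4}; (7,7)→{6,7,8}. Safe: 5. Place at column 5.
Columns [6, 3, 1, 8, 4, 2, 7, 5], r−c [-5, -1, 2, -4, 1, 4, 0, 3], r+c [7, 5, 4, 12, 9, 8, 14, 13] are all distinct, so no two queens attack.

(1,6) (2,3) (3,1) (4,8) (5,4) (6,2) (7,7) (8,5)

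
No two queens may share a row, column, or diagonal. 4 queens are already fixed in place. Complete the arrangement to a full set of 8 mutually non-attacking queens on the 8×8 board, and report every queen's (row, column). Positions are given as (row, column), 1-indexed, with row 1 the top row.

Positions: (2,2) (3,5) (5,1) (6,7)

(1,8) (2,2) (3,5) (4,3) (5,1) (6,7) (7,4) (8,6)

Row 1: attacked by (2,2)→{1,2,3}; (3,5)→{3,5,7}; (5,1)→{1,5}; (6,7)→{2,7}. Safe: 4, 6, 8. Place at column 8.
Row 4: attacked by (1,8)→{5,8}; (2,2)→{2,4}; (3,5)→{4,5,6}; (5,1)→{1,2}; (6,7)→{5,7}. Safe: 3. Place at column 3.
Row 7: attacked by (1,8)→{2,8}; (2,2)→{2,7}; (3,5)→{1,5}; (4,3)→{3,6}; (5,1)→{1,3}; (6,7)→{6,7,8}. Safe: 4. Place at column 4.
Row 8: attacked by (1,8)→{1,8}; (2,2)→{2,8}; (3,5)→{5}; (4,3)→{3,7}; (5,1)→{1,4}; (6,7)→{5,7}; (7,4)→{3,4,5}. Safe: 6. Place at column 6.
Columns [8, 2, 5, 3, 1, 7, 4, 6], r−c [-7, 0, -2, 1, 4, -1, 3, 2], r+c [9, 4, 8, 7, 6, 13, 11, 14] are all distinct, so no two queens attack.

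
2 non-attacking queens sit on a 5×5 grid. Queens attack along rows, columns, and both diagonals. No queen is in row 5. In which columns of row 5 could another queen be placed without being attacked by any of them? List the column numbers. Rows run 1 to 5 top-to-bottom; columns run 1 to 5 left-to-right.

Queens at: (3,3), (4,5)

(3,3) attacks row 5 at column 3 and diagonals 1, 5.
(4,5) attacks row 5 at column 5 and diagonals 4.
Attacked columns: {1, 3, 4, 5}. Safe: {2}.

columns 2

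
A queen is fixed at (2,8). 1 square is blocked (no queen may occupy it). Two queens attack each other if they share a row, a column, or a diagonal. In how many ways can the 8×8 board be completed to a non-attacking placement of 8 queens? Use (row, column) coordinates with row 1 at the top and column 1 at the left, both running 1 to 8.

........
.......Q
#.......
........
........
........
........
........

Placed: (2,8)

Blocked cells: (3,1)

Branch on row 1: col 1 → 0; col 2 → 1; col 3 → 1; col 4 → 1; col 5 → 2; col 6 → 1.
Sum: 0 + 1 + 1 + 1 + 2 + 1 = 6.

6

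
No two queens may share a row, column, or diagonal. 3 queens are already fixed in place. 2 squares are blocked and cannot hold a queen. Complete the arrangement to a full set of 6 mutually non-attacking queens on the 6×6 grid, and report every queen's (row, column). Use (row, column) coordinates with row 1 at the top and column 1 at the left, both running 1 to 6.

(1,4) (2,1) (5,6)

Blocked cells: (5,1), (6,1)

Row 3: attacked by (1,4)→{2,4,6}; (2,1)→{1,2}; (5,6)→{4,6}. Safe: 3, 5. Place at column 5.
Row 4: attacked by (1,4)→{1,4}; (2,1)→{1,3}; (3,5)→{4,5,6}; (5,6)→{5,6}. Safe: 2. Place at column 2.
Row 6: attacked by (1,4)→{4}; (2,1)→{1,5}; (3,5)→{2,5}; (4,2)→{2,4}; (5,6)→{5,6}. Blocked: 1. Safe: 3. Place at column 3.
Columns [4, 1, 5, 2, 6, 3], r−c [-3, 1, -2, 2, -1, 3], r+c [5, 3, 8, 6, 11, 9] are all distinct, so no two queens attack.

(1,4) (2,1) (3,5) (4,2) (5,6) (6,3)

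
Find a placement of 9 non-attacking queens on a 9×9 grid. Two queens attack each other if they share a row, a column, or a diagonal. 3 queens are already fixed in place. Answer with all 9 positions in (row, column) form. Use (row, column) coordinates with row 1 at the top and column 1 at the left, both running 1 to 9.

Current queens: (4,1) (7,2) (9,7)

Row 1: attacked by (4,1)→{1,4}; (7,2)→{2,8}; (9,7)→{7}. Safe: 3, 5, 6, 9. Place at column 9.
Row 2: attacked by (1,9)→{8,9}; (4,1)→{1,3}; (7,2)→{2,7}; (9,7)→{7}. Safe: 4, 5, 6. Place at column 6.
Row 3: attacked by (1,9)→{7,9}; (2,6)→{5,6,7}; (4,1)→{1,2}; (7,2)→{2,6}; (9,7)→{1,7}. Safe: 3, 4, 8. Place at column 3.
Row 5: attacked by (1,9)→{5,9}; (2,6)→{3,6,9}; (3,3)→{1,3,5}; (4,1)→{1,2}; (7,2)→{2,4}; (9,7)→{3,7}. Safe: 8. Place at column 8.
Row 6: attacked by (1,9)→{4,9}; (2,6)→{2,6}; (3,3)→{3,6}; (4,1)→{1,3}; (5,8)→{7,8,9}; (7,2)→{1,2,3}; (9,7)→{4,7}. Safe: 5. Place at column 5.
Row 8: attacked by (1,9)→{2,9}; (2,6)→{6}; (3,3)→{3,8}; (4,1)→{1,5}; (5,8)→{5,8}; (6,5)→{3,5,7}; (7,2)→{1,2,3}; (9,7)→{6,7,8}. Safe: 4. Place at column 4.
Columns [9, 6, 3, 1, 8, 5, 2, 4, 7], r−c [-8, -4, 0, 3, -3, 1, 5, 4, 2], r+c [10, 8, 6, 5, 13, 11, 9, 12, 16] are all distinct, so no two queens attack.

(1,9) (2,6) (3,3) (4,1) (5,8) (6,5) (7,2) (8,4) (9,7)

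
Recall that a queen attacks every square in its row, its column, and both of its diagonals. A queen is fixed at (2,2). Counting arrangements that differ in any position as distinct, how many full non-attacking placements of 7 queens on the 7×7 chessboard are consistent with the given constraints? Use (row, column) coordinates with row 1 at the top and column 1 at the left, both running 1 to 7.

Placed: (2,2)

4

Branch on row 1: col 4 → 1; col 5 → 1; col 6 → 1; col 7 → 1.
Sum: 1 + 1 + 1 + 1 = 4.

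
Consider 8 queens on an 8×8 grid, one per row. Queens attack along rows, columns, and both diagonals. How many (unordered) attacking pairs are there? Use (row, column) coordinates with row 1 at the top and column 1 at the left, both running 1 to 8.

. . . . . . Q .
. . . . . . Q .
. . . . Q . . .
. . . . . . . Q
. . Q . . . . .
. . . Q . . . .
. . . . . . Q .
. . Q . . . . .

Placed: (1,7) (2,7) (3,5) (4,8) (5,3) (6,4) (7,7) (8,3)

8

Same column: (1,7)–(2,7) (column 7); (1,7)–(7,7) (column 7); (2,7)–(7,7) (column 7); (5,3)–(8,3) (column 3).
Same diagonal: (1,7)–(3,5) (|1−3| = |7−5| = 2); (1,7)–(5,3) (|1−5| = |7−3| = 4); (3,5)–(5,3) (|3−5| = |5−3| = 2); (5,3)–(6,4) (|5−6| = |3−4| = 1).
Total attacking pairs: 8.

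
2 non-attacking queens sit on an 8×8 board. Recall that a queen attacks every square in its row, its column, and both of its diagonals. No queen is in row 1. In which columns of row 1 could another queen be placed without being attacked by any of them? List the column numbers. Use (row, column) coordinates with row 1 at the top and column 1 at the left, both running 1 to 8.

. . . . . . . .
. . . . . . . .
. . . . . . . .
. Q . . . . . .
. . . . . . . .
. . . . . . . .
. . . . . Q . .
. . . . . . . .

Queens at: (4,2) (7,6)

columns 1, 3, 4, 7, 8

(4,2) attacks row 1 at column 2 and diagonals 5.
(7,6) attacks row 1 at column 6.
Attacked columns: {2, 5, 6}. Safe: {1, 3, 4, 7, 8}.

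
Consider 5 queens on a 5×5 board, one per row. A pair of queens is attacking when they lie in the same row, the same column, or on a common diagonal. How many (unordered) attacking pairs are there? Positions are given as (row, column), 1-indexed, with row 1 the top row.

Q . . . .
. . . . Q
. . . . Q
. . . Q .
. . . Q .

4

Same column: (2,5)–(3,5) (column 5); (4,4)–(5,4) (column 4).
Same diagonal: (1,1)–(4,4) (|1−4| = |1−4| = 3); (3,5)–(4,4) (|3−4| = |5−4| = 1).
Total attacking pairs: 4.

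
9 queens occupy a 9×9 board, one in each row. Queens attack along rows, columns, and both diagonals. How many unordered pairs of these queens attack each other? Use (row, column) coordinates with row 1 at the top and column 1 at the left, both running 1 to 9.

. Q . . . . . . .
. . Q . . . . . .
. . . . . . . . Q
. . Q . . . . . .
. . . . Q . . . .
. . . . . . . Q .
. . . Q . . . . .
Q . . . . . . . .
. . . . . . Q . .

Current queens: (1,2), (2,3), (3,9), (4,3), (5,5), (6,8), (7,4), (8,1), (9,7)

Same column: (2,3)–(4,3) (column 3).
Same diagonal: (1,2)–(2,3) (|1−2| = |2−3| = 1).
Total attacking pairs: 2.

2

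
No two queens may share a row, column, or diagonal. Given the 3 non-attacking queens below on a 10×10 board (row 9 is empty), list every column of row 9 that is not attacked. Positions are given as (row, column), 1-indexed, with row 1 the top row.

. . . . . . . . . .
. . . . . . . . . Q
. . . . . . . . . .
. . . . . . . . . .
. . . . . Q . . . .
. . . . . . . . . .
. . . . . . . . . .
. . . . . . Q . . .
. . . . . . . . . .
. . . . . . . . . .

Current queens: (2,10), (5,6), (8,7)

columns 1, 4, 5, 9

(2,10) attacks row 9 at column 10 and diagonals 3.
(5,6) attacks row 9 at column 6 and diagonals 2, 10.
(8,7) attacks row 9 at column 7 and diagonals 6, 8.
Attacked columns: {2, 3, 6, 7, 8, 10}. Safe: {1, 4, 5, 9}.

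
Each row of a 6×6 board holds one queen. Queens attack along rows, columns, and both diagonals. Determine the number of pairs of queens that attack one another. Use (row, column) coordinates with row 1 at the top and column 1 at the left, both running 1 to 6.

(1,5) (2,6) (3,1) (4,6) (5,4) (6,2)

Same column: (2,6)–(4,6) (column 6).
Same diagonal: (1,5)–(2,6) (|1−2| = |5−6| = 1); (2,6)–(6,2) (|2−6| = |6−2| = 4).
Total attacking pairs: 3.

3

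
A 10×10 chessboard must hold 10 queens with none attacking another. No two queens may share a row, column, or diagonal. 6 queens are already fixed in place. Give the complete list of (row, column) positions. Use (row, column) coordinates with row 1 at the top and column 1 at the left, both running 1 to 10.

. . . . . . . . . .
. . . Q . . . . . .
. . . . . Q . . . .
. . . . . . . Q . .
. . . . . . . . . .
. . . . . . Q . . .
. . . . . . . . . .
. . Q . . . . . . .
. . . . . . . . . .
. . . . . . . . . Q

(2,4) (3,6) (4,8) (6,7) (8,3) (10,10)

(1,9) (2,4) (3,6) (4,8) (5,2) (6,7) (7,1) (8,3) (9,5) (10,10)

Row 1: attacked by (2,4)→{3,4,5}; (3,6)→{4,6,8}; (4,8)→{5,8}; (6,7)→{2,7}; (8,3)→{3,10}; (10,10)→{1,10}. Safe: 9. Place at column 9.
Row 5: attacked by (1,9)→{5,9}; (2,4)→{1,4,7}; (3,6)→{4,6,8}; (4,8)→{7,8,9}; (6,7)→{6,7,8}; (8,3)→{3,6}; (10,10)→{5,10}. Safe: 2. Place at column 2.
Row 7: attacked by (1,9)→{3,9}; (2,4)→{4,9}; (3,6)→{2,6,10}; (4,8)→{5,8}; (5,2)→{2,4}; (6,7)→{6,7,8}; (8,3)→{2,3,4}; (10,10)→{7,10}. Safe: 1. Place at column 1.
Row 9: attacked by (1,9)→{1,9}; (2,4)→{4}; (3,6)→{6}; (4,8)→{3,8}; (5,2)→{2,6}; (6,7)→{4,7,10}; (7,1)→{1,3}; (8,3)→{2,3,4}; (10,10)→{9,10}. Safe: 5. Place at column 5.
Columns [9, 4, 6, 8, 2, 7, 1, 3, 5, 10], r−c [-8, -2, -3, -4, 3, -1, 6, 5, 4, 0], r+c [10, 6, 9, 12, 7, 13, 8, 11, 14, 20] are all distinct, so no two queens attack.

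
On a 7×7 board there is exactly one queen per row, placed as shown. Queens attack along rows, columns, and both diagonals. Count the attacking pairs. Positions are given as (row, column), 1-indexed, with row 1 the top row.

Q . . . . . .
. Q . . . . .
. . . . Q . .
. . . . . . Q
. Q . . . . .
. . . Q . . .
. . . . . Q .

2

Same column: (2,2)–(5,2) (column 2).
Same diagonal: (1,1)–(2,2) (|1−2| = |1−2| = 1).
Total attacking pairs: 2.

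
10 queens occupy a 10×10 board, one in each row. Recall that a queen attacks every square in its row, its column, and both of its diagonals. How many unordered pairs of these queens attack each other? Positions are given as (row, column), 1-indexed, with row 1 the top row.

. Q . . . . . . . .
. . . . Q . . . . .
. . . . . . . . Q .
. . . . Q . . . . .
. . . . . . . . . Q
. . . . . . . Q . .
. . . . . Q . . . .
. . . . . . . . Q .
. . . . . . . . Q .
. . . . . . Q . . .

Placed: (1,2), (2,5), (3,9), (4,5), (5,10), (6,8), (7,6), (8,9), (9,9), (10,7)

Same column: (2,5)–(4,5) (column 5); (3,9)–(8,9) (column 9); (3,9)–(9,9) (column 9); (8,9)–(9,9) (column 9).
Same diagonal: (1,2)–(4,5) (|1−4| = |2−5| = 3); (1,2)–(8,9) (|1−8| = |2−9| = 7); (4,5)–(8,9) (|4−8| = |5−9| = 4); (8,9)–(10,7) (|8−10| = |9−7| = 2).
Total attacking pairs: 8.

8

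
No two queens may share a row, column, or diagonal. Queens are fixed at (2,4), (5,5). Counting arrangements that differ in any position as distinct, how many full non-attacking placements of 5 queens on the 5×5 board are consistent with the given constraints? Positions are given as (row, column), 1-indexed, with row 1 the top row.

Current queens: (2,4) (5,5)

1

Branch on row 1: col 2 → 1.
Sum: 1 = 1.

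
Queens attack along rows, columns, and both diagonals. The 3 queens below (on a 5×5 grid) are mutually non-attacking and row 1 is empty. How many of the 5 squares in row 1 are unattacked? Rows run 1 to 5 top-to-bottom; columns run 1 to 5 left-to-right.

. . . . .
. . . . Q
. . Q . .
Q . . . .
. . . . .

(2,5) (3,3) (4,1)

(2,5) attacks row 1 at column 5 and diagonals 4.
(3,3) attacks row 1 at column 3 and diagonals 1, 5.
(4,1) attacks row 1 at column 1 and diagonals 4.
Attacked columns: {1, 3, 4, 5}. Safe: {2}.

1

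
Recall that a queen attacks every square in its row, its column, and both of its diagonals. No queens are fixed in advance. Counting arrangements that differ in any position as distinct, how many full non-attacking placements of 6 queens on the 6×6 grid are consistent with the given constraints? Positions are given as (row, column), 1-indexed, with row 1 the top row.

4

Branch on row 1: col 1 → 0; col 2 → 1; col 3 → 1; col 4 → 1; col 5 → 1; col 6 → 0.
Sum: 0 + 1 + 1 + 1 + 1 + 0 = 4.
(This is the classic 6-queens count.)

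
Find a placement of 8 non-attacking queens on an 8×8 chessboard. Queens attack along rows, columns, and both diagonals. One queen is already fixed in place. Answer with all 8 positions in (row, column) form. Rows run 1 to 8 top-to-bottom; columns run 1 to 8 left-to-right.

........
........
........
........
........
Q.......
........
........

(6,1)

Row 1: attacked by (6,1)→{1,6}. Safe: 2, 3, 4, 5, 7, 8. Place at column 5.
Row 2: attacked by (1,5)→{4,5,6}; (6,1)→{1,5}. Safe: 2, 3, 7, 8. Place at column 3.
Row 3: attacked by (1,5)→{3,5,7}; (2,3)→{2,3,4}; (6,1)→{1,4}. Safe: 6, 8. Place at column 8.
Row 4: attacked by (1,5)→{2,5,8}; (2,3)→{1,3,5}; (3,8)→{7,8}; (6,1)→{1,3}. Safe: 4, 6. Place at column 4.
Row 5: attacked by (1,5)→{1,5}; (2,3)→{3,6}; (3,8)→{6,8}; (4,4)→{3,4,5}; (6,1)→{1,2}. Safe: 7. Place at column 7.
Row 7: attacked by (1,5)→{5}; (2,3)→{3,8}; (3,8)→{4,8}; (4,4)→{1,4,7}; (5,7)→{5,7}; (6,1)→{1,2}. Safe: 6. Place at column 6.
Row 8: attacked by (1,5)→{5}; (2,3)→{3}; (3,8)→{3,8}; (4,4)→{4,8}; (5,7)→{4,7}; (6,1)→{1,3}; (7,6)→{5,6,7}. Safe: 2. Place at column 2.
Columns [5, 3, 8, 4, 7, 1, 6, 2], r−c [-4, -1, -5, 0, -2, 5, 1, 6], r+c [6, 5, 11, 8, 12, 7, 13, 10] are all distinct, so no two queens attack.

(1,5) (2,3) (3,8) (4,4) (5,7) (6,1) (7,6) (8,2)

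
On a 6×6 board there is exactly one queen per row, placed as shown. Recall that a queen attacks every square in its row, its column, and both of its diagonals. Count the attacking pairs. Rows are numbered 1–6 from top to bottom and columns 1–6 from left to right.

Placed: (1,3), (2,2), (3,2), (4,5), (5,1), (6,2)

Same column: (2,2)–(3,2) (column 2); (2,2)–(6,2) (column 2); (3,2)–(6,2) (column 2).
Same diagonal: (1,3)–(2,2) (|1−2| = |3−2| = 1); (5,1)–(6,2) (|5−6| = |1−2| = 1).
Total attacking pairs: 5.

5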